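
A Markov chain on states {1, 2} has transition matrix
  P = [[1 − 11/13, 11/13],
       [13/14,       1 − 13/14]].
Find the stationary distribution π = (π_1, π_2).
π_1 = 169/323, π_2 = 154/323

Solve πP = π with π_1 + π_2 = 1. From πP = π: π_1 · (1 − 11/13) + π_2 · 13/14 = π_1 ⇒ π_2 · 13/14 = π_1 · 11/13 ⇒ π_2/π_1 = (11/13)/(13/14) = 154/169. Together with π_1 + π_2 = 1:
  π_1 = (13/14)/(11/13 + 13/14) = (13/14)/(323/182) = 169/323,
  π_2 = (11/13)/(11/13 + 13/14) = (11/13)/(323/182) = 154/323.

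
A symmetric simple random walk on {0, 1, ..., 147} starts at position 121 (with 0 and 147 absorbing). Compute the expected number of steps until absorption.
E[τ | X_0 = 121] = 3146

Let v_k = E[τ | X_0 = k]. Boundary: v_0 = v_147 = 0. Recurrence: v_k = 1 + (v_{k-1} + v_{k+1})/2 for 1 ≤ k ≤ 146. The particular solution to v_k − (v_{k-1} + v_{k+1})/2 = 1 is v_k = −k^2. Adding homogeneous solution A + B k and matching boundaries gives v_k = k (147 − k). Substituting k = 121: v_121 = 121 · 26 = 3146.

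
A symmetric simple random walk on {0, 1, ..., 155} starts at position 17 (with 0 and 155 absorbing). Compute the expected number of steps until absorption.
E[τ | X_0 = 17] = 2346

Let v_k = E[τ | X_0 = k]. Boundary: v_0 = v_155 = 0. Recurrence: v_k = 1 + (v_{k-1} + v_{k+1})/2 for 1 ≤ k ≤ 154. The particular solution to v_k − (v_{k-1} + v_{k+1})/2 = 1 is v_k = −k^2. Adding homogeneous solution A + B k and matching boundaries gives v_k = k (155 − k). Substituting k = 17: v_17 = 17 · 138 = 2346.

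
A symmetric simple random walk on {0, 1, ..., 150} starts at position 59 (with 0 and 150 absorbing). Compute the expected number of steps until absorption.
E[τ | X_0 = 59] = 5369

Let v_k = E[τ | X_0 = k]. Boundary: v_0 = v_150 = 0. Recurrence: v_k = 1 + (v_{k-1} + v_{k+1})/2 for 1 ≤ k ≤ 149. The particular solution to v_k − (v_{k-1} + v_{k+1})/2 = 1 is v_k = −k^2. Adding homogeneous solution A + B k and matching boundaries gives v_k = k (150 − k). Substituting k = 59: v_59 = 59 · 91 = 5369.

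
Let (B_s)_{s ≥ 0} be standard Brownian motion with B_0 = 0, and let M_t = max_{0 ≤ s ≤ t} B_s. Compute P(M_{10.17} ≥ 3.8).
P(M_{10.17} ≥ 3.8) = 2·P(B_{10.17} ≥ 3.8) = 2(1 − Φ(3.8/√10.17)) ≈ 0.2334

By the reflection principle for Brownian motion, P(M_t ≥ a) = 2 · P(B_t ≥ a) for a ≥ 0. Since B_t ~ N(0, t), P(B_t ≥ 3.8) = 1 − Φ(3.8/√t) = 1 − Φ(3.8/√10.17) = 1 − Φ(1.1916). So
  P(M_{10.17} ≥ 3.8) = 2(1 − Φ(1.1916)) ≈ 0.2334.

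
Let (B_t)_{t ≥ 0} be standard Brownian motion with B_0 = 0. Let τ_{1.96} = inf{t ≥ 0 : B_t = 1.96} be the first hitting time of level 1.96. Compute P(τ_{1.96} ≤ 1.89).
P(τ_{1.96} ≤ 1.89) = 2(1 − Φ(1.96/√1.89)) = 2(1 − Φ(1.4257)) ≈ 0.1540

By the reflection principle for standard BM, P(τ_b ≤ t) = 2 · P(B_t ≥ b). Since B_t ~ N(0, t), P(B_t ≥ 1.96) = 1 − Φ(1.96/√t) = 1 − Φ(1.96/√1.89) = 1 − Φ(1.4257) ≈ 0.07698. Doubling: P(τ_{1.96} ≤ 1.89) ≈ 2 · 0.07698 = 0.15396 ≈ 0.1540.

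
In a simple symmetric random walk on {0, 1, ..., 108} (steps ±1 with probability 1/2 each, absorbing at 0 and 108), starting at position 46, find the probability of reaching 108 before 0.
P(hit 108 before 0) = 46/108 = 23/54

Let u_k = P(hit 108 before 0 | start at k). Then u_0 = 0, u_108 = 1, and u_k = u_{k-1}/2 + u_{k+1}/2 for 1 ≤ k ≤ 107. This harmonic recurrence is solved by u_k = k/108, giving u_46 = 46/108 = 23/54.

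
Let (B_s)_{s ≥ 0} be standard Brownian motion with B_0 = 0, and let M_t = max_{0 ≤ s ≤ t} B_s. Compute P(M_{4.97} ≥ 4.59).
P(M_{4.97} ≥ 4.59) = 2·P(B_{4.97} ≥ 4.59) = 2(1 − Φ(4.59/√4.97)) ≈ 0.0395

By the reflection principle for Brownian motion, P(M_t ≥ a) = 2 · P(B_t ≥ a) for a ≥ 0. Since B_t ~ N(0, t), P(B_t ≥ 4.59) = 1 − Φ(4.59/√t) = 1 − Φ(4.59/√4.97) = 1 − Φ(2.0589). So
  P(M_{4.97} ≥ 4.59) = 2(1 − Φ(2.0589)) ≈ 0.0395.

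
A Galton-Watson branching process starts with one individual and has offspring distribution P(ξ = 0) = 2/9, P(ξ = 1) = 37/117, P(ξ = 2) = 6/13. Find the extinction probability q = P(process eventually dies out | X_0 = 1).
q = 13/27

The pgf is f(s) = 2/9 + 37/117·s + 6/13·s². The extinction probability q is the smallest fixed point of f in [0, 1]. Setting s = f(s):
  6/13·s² + (37/117 − 1)·s + 2/9 = 0
  6/13·s² − (2/9 + 6/13)·s + 2/9 = 0
which factors as (s − 1)·(6/13·s − 2/9) = 0, giving roots s = 1 and s = (2/9)/(6/13) = 13/27.
Mean offspring μ = 37/117 + 2·6/13 = 145/117 > 1 (supercritical), so q < 1. The extinction probability is the smaller root: q = (2/9)/(6/13) = 13/27.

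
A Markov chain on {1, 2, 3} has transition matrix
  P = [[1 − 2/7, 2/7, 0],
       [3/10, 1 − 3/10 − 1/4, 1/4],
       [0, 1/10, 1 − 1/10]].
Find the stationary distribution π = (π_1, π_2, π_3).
π = (3/13, 20/91, 50/91)

This is a birth-death chain on three states, which satisfies detailed balance: π_1 · P_{12} = π_2 · P_{21} and π_2 · P_{23} = π_3 · P_{32}.
From π_1 · 2/7 = π_2 · 3/10: π_2/π_1 = (2/7)/(3/10) = 20/21.
From π_2 · 1/4 = π_3 · 1/10: π_3/π_2 = (1/4)/(1/10) = 5/2.
Take π_1 proportional to 1; then unnormalized π = (1, 20/21, 50/21). Normalize by dividing by the sum 13/3:
  π = (3/13, 20/91, 50/91).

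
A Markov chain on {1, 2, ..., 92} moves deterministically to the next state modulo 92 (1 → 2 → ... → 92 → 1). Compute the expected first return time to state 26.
E[T_26 | X_0 = 26] = 92

The chain cycles deterministically, so starting at state 26 it returns in exactly 92 steps. Equivalently, the stationary distribution is uniform π_j = 1/92 for every state j, so by Kac's formula E[T_26] = 1/π_26 = 92.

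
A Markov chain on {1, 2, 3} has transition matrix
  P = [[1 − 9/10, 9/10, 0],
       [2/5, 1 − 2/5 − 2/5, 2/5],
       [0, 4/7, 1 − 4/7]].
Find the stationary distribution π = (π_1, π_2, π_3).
π = (40/193, 90/193, 63/193)

This is a birth-death chain on three states, which satisfies detailed balance: π_1 · P_{12} = π_2 · P_{21} and π_2 · P_{23} = π_3 · P_{32}.
From π_1 · 9/10 = π_2 · 2/5: π_2/π_1 = (9/10)/(2/5) = 9/4.
From π_2 · 2/5 = π_3 · 4/7: π_3/π_2 = (2/5)/(4/7) = 7/10.
Take π_1 proportional to 1; then unnormalized π = (1, 9/4, 63/40). Normalize by dividing by the sum 193/40:
  π = (40/193, 90/193, 63/193).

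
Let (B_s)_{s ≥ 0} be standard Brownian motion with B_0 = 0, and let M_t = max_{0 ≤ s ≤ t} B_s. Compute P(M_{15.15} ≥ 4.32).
P(M_{15.15} ≥ 4.32) = 2·P(B_{15.15} ≥ 4.32) = 2(1 − Φ(4.32/√15.15)) ≈ 0.2670

By the reflection principle for Brownian motion, P(M_t ≥ a) = 2 · P(B_t ≥ a) for a ≥ 0. Since B_t ~ N(0, t), P(B_t ≥ 4.32) = 1 − Φ(4.32/√t) = 1 − Φ(4.32/√15.15) = 1 − Φ(1.1099). So
  P(M_{15.15} ≥ 4.32) = 2(1 − Φ(1.1099)) ≈ 0.2670.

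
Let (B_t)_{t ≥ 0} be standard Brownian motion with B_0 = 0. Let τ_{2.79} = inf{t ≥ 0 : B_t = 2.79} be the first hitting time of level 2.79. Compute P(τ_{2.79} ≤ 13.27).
P(τ_{2.79} ≤ 13.27) = 2(1 − Φ(2.79/√13.27)) = 2(1 − Φ(0.7659)) ≈ 0.4437

By the reflection principle for standard BM, P(τ_b ≤ t) = 2 · P(B_t ≥ b). Since B_t ~ N(0, t), P(B_t ≥ 2.79) = 1 − Φ(2.79/√t) = 1 − Φ(2.79/√13.27) = 1 − Φ(0.7659) ≈ 0.22187. Doubling: P(τ_{2.79} ≤ 13.27) ≈ 2 · 0.22187 = 0.44374 ≈ 0.4437.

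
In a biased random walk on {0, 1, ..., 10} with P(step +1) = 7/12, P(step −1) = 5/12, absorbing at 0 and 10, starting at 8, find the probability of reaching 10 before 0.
P(hit 10 before 0) = (1 − (5/7)^8) / (1 − (5/7)^10) = 10972276/11362901

Let u_k denote P(reach 10 before 0 | start at k). Boundary: u_0 = 0, u_10 = 1. Recurrence: u_k = 7/12·u_{k+1} + 5/12·u_{k-1} for 1 ≤ k ≤ 9. Try u_k = A + B·r^k with r = q/p = (5/12)/(7/12) = 5/7. Substitution satisfies the recurrence; boundary conditions give:
  u_k = (1 − r^k) / (1 − r^N) = (1 − (5/7)^8) / (1 − (5/7)^10) = 10972276/11362901.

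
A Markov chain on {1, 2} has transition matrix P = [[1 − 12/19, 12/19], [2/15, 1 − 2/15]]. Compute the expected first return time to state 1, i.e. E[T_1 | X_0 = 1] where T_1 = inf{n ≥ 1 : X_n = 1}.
E[T_1 | X_0 = 1] = 1/π_1 = 109/19

For an irreducible recurrent Markov chain with stationary distribution π, E[T_i | X_0 = i] = 1/π_i (Kac's formula). Here π_1 = (2/15)/(12/19 + 2/15) = (2/15)/(218/285) = 19/109, so E[T_1 | X_0 = 1] = 1/π_1 = (12/19 + 2/15)/(2/15) = (218/285)/(2/15) = 109/19.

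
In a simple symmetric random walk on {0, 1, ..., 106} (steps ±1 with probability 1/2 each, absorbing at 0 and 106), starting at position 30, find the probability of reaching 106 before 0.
P(hit 106 before 0) = 30/106 = 15/53

Let u_k = P(hit 106 before 0 | start at k). Then u_0 = 0, u_106 = 1, and u_k = u_{k-1}/2 + u_{k+1}/2 for 1 ≤ k ≤ 105. This harmonic recurrence is solved by u_k = k/106, giving u_30 = 30/106 = 15/53.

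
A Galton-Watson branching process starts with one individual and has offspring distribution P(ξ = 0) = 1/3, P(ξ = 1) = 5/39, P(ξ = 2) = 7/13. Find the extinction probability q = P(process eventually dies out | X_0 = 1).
q = 13/21

The pgf is f(s) = 1/3 + 5/39·s + 7/13·s². The extinction probability q is the smallest fixed point of f in [0, 1]. Setting s = f(s):
  7/13·s² + (5/39 − 1)·s + 1/3 = 0
  7/13·s² − (1/3 + 7/13)·s + 1/3 = 0
which factors as (s − 1)·(7/13·s − 1/3) = 0, giving roots s = 1 and s = (1/3)/(7/13) = 13/21.
Mean offspring μ = 5/39 + 2·7/13 = 47/39 > 1 (supercritical), so q < 1. The extinction probability is the smaller root: q = (1/3)/(7/13) = 13/21.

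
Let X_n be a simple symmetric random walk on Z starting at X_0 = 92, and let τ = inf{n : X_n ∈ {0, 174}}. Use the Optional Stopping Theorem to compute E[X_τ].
E[X_τ] = 92

X_n is a martingale and τ is a bounded-mean stopping time (indeed τ is finite a.s. with bounded expectation since the walk is in a bounded region). By the OST, E[X_τ] = E[X_0] = 92. Equivalently: E[X_τ] = 174 · P(hit 174 first) + 0 · P(hit 0 first) = 174 · (92/174) = 92.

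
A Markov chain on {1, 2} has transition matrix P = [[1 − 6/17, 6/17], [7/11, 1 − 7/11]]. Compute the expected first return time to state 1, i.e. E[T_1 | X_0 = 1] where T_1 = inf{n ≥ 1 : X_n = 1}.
E[T_1 | X_0 = 1] = 1/π_1 = 185/119

For an irreducible recurrent Markov chain with stationary distribution π, E[T_i | X_0 = i] = 1/π_i (Kac's formula). Here π_1 = (7/11)/(6/17 + 7/11) = (7/11)/(185/187) = 119/185, so E[T_1 | X_0 = 1] = 1/π_1 = (6/17 + 7/11)/(7/11) = (185/187)/(7/11) = 185/119.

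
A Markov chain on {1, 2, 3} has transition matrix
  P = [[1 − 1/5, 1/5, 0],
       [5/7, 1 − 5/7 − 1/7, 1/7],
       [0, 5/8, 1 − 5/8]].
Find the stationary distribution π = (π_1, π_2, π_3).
π = (125/168, 5/24, 1/21)

This is a birth-death chain on three states, which satisfies detailed balance: π_1 · P_{12} = π_2 · P_{21} and π_2 · P_{23} = π_3 · P_{32}.
From π_1 · 1/5 = π_2 · 5/7: π_2/π_1 = (1/5)/(5/7) = 7/25.
From π_2 · 1/7 = π_3 · 5/8: π_3/π_2 = (1/7)/(5/8) = 8/35.
Take π_1 proportional to 1; then unnormalized π = (1, 7/25, 8/125). Normalize by dividing by the sum 168/125:
  π = (125/168, 5/24, 1/21).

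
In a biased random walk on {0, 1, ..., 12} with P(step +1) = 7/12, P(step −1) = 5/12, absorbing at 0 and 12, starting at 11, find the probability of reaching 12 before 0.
P(hit 12 before 0) = (1 − (5/7)^11) / (1 − (5/7)^12) = 6749745163/6798573288

Let u_k denote P(reach 12 before 0 | start at k). Boundary: u_0 = 0, u_12 = 1. Recurrence: u_k = 7/12·u_{k+1} + 5/12·u_{k-1} for 1 ≤ k ≤ 11. Try u_k = A + B·r^k with r = q/p = (5/12)/(7/12) = 5/7. Substitution satisfies the recurrence; boundary conditions give:
  u_k = (1 − r^k) / (1 − r^N) = (1 − (5/7)^11) / (1 − (5/7)^12) = 6749745163/6798573288.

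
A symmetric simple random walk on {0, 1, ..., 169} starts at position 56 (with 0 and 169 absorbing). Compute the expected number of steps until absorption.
E[τ | X_0 = 56] = 6328

Let v_k = E[τ | X_0 = k]. Boundary: v_0 = v_169 = 0. Recurrence: v_k = 1 + (v_{k-1} + v_{k+1})/2 for 1 ≤ k ≤ 168. The particular solution to v_k − (v_{k-1} + v_{k+1})/2 = 1 is v_k = −k^2. Adding homogeneous solution A + B k and matching boundaries gives v_k = k (169 − k). Substituting k = 56: v_56 = 56 · 113 = 6328.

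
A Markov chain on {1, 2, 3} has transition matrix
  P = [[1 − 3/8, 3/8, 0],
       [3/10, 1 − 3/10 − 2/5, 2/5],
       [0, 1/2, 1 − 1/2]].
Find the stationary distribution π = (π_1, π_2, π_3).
π = (4/13, 5/13, 4/13)

This is a birth-death chain on three states, which satisfies detailed balance: π_1 · P_{12} = π_2 · P_{21} and π_2 · P_{23} = π_3 · P_{32}.
From π_1 · 3/8 = π_2 · 3/10: π_2/π_1 = (3/8)/(3/10) = 5/4.
From π_2 · 2/5 = π_3 · 1/2: π_3/π_2 = (2/5)/(1/2) = 4/5.
Take π_1 proportional to 1; then unnormalized π = (1, 5/4, 1). Normalize by dividing by the sum 13/4:
  π = (4/13, 5/13, 4/13).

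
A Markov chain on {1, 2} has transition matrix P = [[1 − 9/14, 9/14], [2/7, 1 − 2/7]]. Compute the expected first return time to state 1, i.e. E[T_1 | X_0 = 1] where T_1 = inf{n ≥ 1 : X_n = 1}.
E[T_1 | X_0 = 1] = 1/π_1 = 13/4

For an irreducible recurrent Markov chain with stationary distribution π, E[T_i | X_0 = i] = 1/π_i (Kac's formula). Here π_1 = (2/7)/(9/14 + 2/7) = (2/7)/(13/14) = 4/13, so E[T_1 | X_0 = 1] = 1/π_1 = (9/14 + 2/7)/(2/7) = (13/14)/(2/7) = 13/4.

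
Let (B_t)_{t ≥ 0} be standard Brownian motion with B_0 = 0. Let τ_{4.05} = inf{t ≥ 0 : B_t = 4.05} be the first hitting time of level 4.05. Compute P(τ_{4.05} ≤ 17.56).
P(τ_{4.05} ≤ 17.56) = 2(1 − Φ(4.05/√17.56)) = 2(1 − Φ(0.9665)) ≈ 0.3338

By the reflection principle for standard BM, P(τ_b ≤ t) = 2 · P(B_t ≥ b). Since B_t ~ N(0, t), P(B_t ≥ 4.05) = 1 − Φ(4.05/√t) = 1 − Φ(4.05/√17.56) = 1 − Φ(0.9665) ≈ 0.16690. Doubling: P(τ_{4.05} ≤ 17.56) ≈ 2 · 0.16690 = 0.33380 ≈ 0.3338.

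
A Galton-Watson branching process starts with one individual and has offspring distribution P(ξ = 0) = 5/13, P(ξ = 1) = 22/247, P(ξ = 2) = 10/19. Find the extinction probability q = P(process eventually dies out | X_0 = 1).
q = 19/26

The pgf is f(s) = 5/13 + 22/247·s + 10/19·s². The extinction probability q is the smallest fixed point of f in [0, 1]. Setting s = f(s):
  10/19·s² + (22/247 − 1)·s + 5/13 = 0
  10/19·s² − (5/13 + 10/19)·s + 5/13 = 0
which factors as (s − 1)·(10/19·s − 5/13) = 0, giving roots s = 1 and s = (5/13)/(10/19) = 19/26.
Mean offspring μ = 22/247 + 2·10/19 = 282/247 > 1 (supercritical), so q < 1. The extinction probability is the smaller root: q = (5/13)/(10/19) = 19/26.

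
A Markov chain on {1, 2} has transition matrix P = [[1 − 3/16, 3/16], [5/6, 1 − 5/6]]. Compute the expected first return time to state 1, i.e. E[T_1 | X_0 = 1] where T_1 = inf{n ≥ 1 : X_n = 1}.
E[T_1 | X_0 = 1] = 1/π_1 = 49/40

For an irreducible recurrent Markov chain with stationary distribution π, E[T_i | X_0 = i] = 1/π_i (Kac's formula). Here π_1 = (5/6)/(3/16 + 5/6) = (5/6)/(49/48) = 40/49, so E[T_1 | X_0 = 1] = 1/π_1 = (3/16 + 5/6)/(5/6) = (49/48)/(5/6) = 49/40.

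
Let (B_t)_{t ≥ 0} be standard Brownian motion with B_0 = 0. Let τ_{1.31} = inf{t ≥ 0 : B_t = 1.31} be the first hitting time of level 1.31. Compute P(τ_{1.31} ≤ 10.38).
P(τ_{1.31} ≤ 10.38) = 2(1 − Φ(1.31/√10.38)) = 2(1 − Φ(0.4066)) ≈ 0.6843

By the reflection principle for standard BM, P(τ_b ≤ t) = 2 · P(B_t ≥ b). Since B_t ~ N(0, t), P(B_t ≥ 1.31) = 1 − Φ(1.31/√t) = 1 − Φ(1.31/√10.38) = 1 − Φ(0.4066) ≈ 0.34215. Doubling: P(τ_{1.31} ≤ 10.38) ≈ 2 · 0.34215 = 0.68430 ≈ 0.6843.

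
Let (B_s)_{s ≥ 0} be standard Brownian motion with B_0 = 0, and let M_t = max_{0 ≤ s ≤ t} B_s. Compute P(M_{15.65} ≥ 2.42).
P(M_{15.65} ≥ 2.42) = 2·P(B_{15.65} ≥ 2.42) = 2(1 − Φ(2.42/√15.65)) ≈ 0.5407

By the reflection principle for Brownian motion, P(M_t ≥ a) = 2 · P(B_t ≥ a) for a ≥ 0. Since B_t ~ N(0, t), P(B_t ≥ 2.42) = 1 − Φ(2.42/√t) = 1 − Φ(2.42/√15.65) = 1 − Φ(0.6117). So
  P(M_{15.65} ≥ 2.42) = 2(1 − Φ(0.6117)) ≈ 0.5407.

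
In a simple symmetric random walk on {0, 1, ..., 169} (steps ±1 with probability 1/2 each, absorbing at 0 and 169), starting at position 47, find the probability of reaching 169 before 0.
P(hit 169 before 0) = 47/169

Let u_k = P(hit 169 before 0 | start at k). Then u_0 = 0, u_169 = 1, and u_k = u_{k-1}/2 + u_{k+1}/2 for 1 ≤ k ≤ 168. This harmonic recurrence is solved by u_k = k/169, giving u_47 = 47/169.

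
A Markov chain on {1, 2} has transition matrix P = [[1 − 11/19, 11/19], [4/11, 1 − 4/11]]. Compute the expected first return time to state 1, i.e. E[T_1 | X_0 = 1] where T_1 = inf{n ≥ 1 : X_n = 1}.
E[T_1 | X_0 = 1] = 1/π_1 = 197/76

For an irreducible recurrent Markov chain with stationary distribution π, E[T_i | X_0 = i] = 1/π_i (Kac's formula). Here π_1 = (4/11)/(11/19 + 4/11) = (4/11)/(197/209) = 76/197, so E[T_1 | X_0 = 1] = 1/π_1 = (11/19 + 4/11)/(4/11) = (197/209)/(4/11) = 197/76.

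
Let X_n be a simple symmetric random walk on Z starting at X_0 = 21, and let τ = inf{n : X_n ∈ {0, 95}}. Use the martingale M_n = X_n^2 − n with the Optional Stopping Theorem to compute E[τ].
E[τ] = 1554

M_n = X_n^2 − n is a martingale (since E[X_{n+1}^2 | F_n] = X_n^2 + 1). By OST (τ has finite mean in a bounded region), E[M_τ] = E[M_0] = X_0^2 − 0 = 21^2 = 441. Also E[M_τ] = E[X_τ^2] − E[τ]. The walk exits at 0 or 95, with P(hit 95 first) = 21/95, so E[X_τ^2] = 95^2 · 21/95 + 0 = 1995. Thus E[τ] = E[X_τ^2] − E[M_τ] = 1995 − 441 = 1554 = 21(95 − 21) = 1554.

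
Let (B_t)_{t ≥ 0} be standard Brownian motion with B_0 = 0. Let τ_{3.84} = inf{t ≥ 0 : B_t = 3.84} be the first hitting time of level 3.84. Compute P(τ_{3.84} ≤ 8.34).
P(τ_{3.84} ≤ 8.34) = 2(1 − Φ(3.84/√8.34)) = 2(1 − Φ(1.3297)) ≈ 0.1836

By the reflection principle for standard BM, P(τ_b ≤ t) = 2 · P(B_t ≥ b). Since B_t ~ N(0, t), P(B_t ≥ 3.84) = 1 − Φ(3.84/√t) = 1 − Φ(3.84/√8.34) = 1 − Φ(1.3297) ≈ 0.09181. Doubling: P(τ_{3.84} ≤ 8.34) ≈ 2 · 0.09181 = 0.18362 ≈ 0.1836.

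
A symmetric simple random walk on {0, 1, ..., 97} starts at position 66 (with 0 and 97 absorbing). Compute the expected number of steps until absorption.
E[τ | X_0 = 66] = 2046

Let v_k = E[τ | X_0 = k]. Boundary: v_0 = v_97 = 0. Recurrence: v_k = 1 + (v_{k-1} + v_{k+1})/2 for 1 ≤ k ≤ 96. The particular solution to v_k − (v_{k-1} + v_{k+1})/2 = 1 is v_k = −k^2. Adding homogeneous solution A + B k and matching boundaries gives v_k = k (97 − k). Substituting k = 66: v_66 = 66 · 31 = 2046.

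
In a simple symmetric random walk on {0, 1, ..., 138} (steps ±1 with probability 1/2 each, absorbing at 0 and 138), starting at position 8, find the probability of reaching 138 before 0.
P(hit 138 before 0) = 8/138 = 4/69

Let u_k = P(hit 138 before 0 | start at k). Then u_0 = 0, u_138 = 1, and u_k = u_{k-1}/2 + u_{k+1}/2 for 1 ≤ k ≤ 137. This harmonic recurrence is solved by u_k = k/138, giving u_8 = 8/138 = 4/69.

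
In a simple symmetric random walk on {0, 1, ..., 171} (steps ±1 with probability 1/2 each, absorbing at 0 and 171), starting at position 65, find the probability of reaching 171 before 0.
P(hit 171 before 0) = 65/171

Let u_k = P(hit 171 before 0 | start at k). Then u_0 = 0, u_171 = 1, and u_k = u_{k-1}/2 + u_{k+1}/2 for 1 ≤ k ≤ 170. This harmonic recurrence is solved by u_k = k/171, giving u_65 = 65/171.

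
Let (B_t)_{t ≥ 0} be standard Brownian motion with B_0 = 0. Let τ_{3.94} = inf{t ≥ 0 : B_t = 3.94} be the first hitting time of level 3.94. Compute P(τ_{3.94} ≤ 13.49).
P(τ_{3.94} ≤ 13.49) = 2(1 − Φ(3.94/√13.49)) = 2(1 − Φ(1.0727)) ≈ 0.2834

By the reflection principle for standard BM, P(τ_b ≤ t) = 2 · P(B_t ≥ b). Since B_t ~ N(0, t), P(B_t ≥ 3.94) = 1 − Φ(3.94/√t) = 1 − Φ(3.94/√13.49) = 1 − Φ(1.0727) ≈ 0.14170. Doubling: P(τ_{3.94} ≤ 13.49) ≈ 2 · 0.14170 = 0.28340 ≈ 0.2834.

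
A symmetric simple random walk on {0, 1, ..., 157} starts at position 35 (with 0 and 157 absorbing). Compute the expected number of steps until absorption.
E[τ | X_0 = 35] = 4270

Let v_k = E[τ | X_0 = k]. Boundary: v_0 = v_157 = 0. Recurrence: v_k = 1 + (v_{k-1} + v_{k+1})/2 for 1 ≤ k ≤ 156. The particular solution to v_k − (v_{k-1} + v_{k+1})/2 = 1 is v_k = −k^2. Adding homogeneous solution A + B k and matching boundaries gives v_k = k (157 − k). Substituting k = 35: v_35 = 35 · 122 = 4270.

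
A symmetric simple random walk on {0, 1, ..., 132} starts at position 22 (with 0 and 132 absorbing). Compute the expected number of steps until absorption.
E[τ | X_0 = 22] = 2420

Let v_k = E[τ | X_0 = k]. Boundary: v_0 = v_132 = 0. Recurrence: v_k = 1 + (v_{k-1} + v_{k+1})/2 for 1 ≤ k ≤ 131. The particular solution to v_k − (v_{k-1} + v_{k+1})/2 = 1 is v_k = −k^2. Adding homogeneous solution A + B k and matching boundaries gives v_k = k (132 − k). Substituting k = 22: v_22 = 22 · 110 = 2420.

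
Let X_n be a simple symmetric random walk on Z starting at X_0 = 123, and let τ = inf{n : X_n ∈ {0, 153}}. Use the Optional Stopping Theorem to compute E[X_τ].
E[X_τ] = 123

X_n is a martingale and τ is a bounded-mean stopping time (indeed τ is finite a.s. with bounded expectation since the walk is in a bounded region). By the OST, E[X_τ] = E[X_0] = 123. Equivalently: E[X_τ] = 153 · P(hit 153 first) + 0 · P(hit 0 first) = 153 · (123/153) = 123.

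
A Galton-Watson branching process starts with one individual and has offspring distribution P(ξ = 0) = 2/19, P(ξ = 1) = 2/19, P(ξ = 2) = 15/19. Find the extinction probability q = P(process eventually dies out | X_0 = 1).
q = 2/15

The pgf is f(s) = 2/19 + 2/19·s + 15/19·s². The extinction probability q is the smallest fixed point of f in [0, 1]. Setting s = f(s):
  15/19·s² + (2/19 − 1)·s + 2/19 = 0
  15/19·s² − (2/19 + 15/19)·s + 2/19 = 0
which factors as (s − 1)·(15/19·s − 2/19) = 0, giving roots s = 1 and s = (2/19)/(15/19) = 2/15.
Mean offspring μ = 2/19 + 2·15/19 = 32/19 > 1 (supercritical), so q < 1. The extinction probability is the smaller root: q = (2/19)/(15/19) = 2/15.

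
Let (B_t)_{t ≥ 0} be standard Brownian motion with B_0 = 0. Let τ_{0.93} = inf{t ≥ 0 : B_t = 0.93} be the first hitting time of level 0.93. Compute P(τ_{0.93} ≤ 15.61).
P(τ_{0.93} ≤ 15.61) = 2(1 − Φ(0.93/√15.61)) = 2(1 − Φ(0.2354)) ≈ 0.8139

By the reflection principle for standard BM, P(τ_b ≤ t) = 2 · P(B_t ≥ b). Since B_t ~ N(0, t), P(B_t ≥ 0.93) = 1 − Φ(0.93/√t) = 1 − Φ(0.93/√15.61) = 1 − Φ(0.2354) ≈ 0.40695. Doubling: P(τ_{0.93} ≤ 15.61) ≈ 2 · 0.40695 = 0.81390 ≈ 0.8139.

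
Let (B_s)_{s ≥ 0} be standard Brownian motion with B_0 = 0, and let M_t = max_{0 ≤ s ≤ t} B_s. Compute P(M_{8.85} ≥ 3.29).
P(M_{8.85} ≥ 3.29) = 2·P(B_{8.85} ≥ 3.29) = 2(1 − Φ(3.29/√8.85)) ≈ 0.2688

By the reflection principle for Brownian motion, P(M_t ≥ a) = 2 · P(B_t ≥ a) for a ≥ 0. Since B_t ~ N(0, t), P(B_t ≥ 3.29) = 1 − Φ(3.29/√t) = 1 − Φ(3.29/√8.85) = 1 − Φ(1.1059). So
  P(M_{8.85} ≥ 3.29) = 2(1 − Φ(1.1059)) ≈ 0.2688.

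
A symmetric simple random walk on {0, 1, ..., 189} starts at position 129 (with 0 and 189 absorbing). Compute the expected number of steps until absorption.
E[τ | X_0 = 129] = 7740

Let v_k = E[τ | X_0 = k]. Boundary: v_0 = v_189 = 0. Recurrence: v_k = 1 + (v_{k-1} + v_{k+1})/2 for 1 ≤ k ≤ 188. The particular solution to v_k − (v_{k-1} + v_{k+1})/2 = 1 is v_k = −k^2. Adding homogeneous solution A + B k and matching boundaries gives v_k = k (189 − k). Substituting k = 129: v_129 = 129 · 60 = 7740.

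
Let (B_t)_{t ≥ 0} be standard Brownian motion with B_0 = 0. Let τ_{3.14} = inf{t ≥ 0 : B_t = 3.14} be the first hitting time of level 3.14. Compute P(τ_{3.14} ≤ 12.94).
P(τ_{3.14} ≤ 12.94) = 2(1 − Φ(3.14/√12.94)) = 2(1 − Φ(0.8729)) ≈ 0.3827

By the reflection principle for standard BM, P(τ_b ≤ t) = 2 · P(B_t ≥ b). Since B_t ~ N(0, t), P(B_t ≥ 3.14) = 1 − Φ(3.14/√t) = 1 − Φ(3.14/√12.94) = 1 − Φ(0.8729) ≈ 0.19136. Doubling: P(τ_{3.14} ≤ 12.94) ≈ 2 · 0.19136 = 0.38272 ≈ 0.3827.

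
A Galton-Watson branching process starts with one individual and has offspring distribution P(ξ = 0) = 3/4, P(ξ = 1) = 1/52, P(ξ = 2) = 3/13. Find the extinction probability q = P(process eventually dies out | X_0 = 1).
q = 1

Mean offspring μ = 0·3/4 + 1·1/52 + 2·3/13 = 25/52 ≤ 1. For μ ≤ 1 with offspring not concentrated at 1, the Galton-Watson process goes extinct almost surely, so q = 1.
(Algebraic check: The pgf is f(s) = 3/4 + 1/52·s + 3/13·s². The extinction probability q is the smallest fixed point of f in [0, 1]. Setting s = f(s):
  3/13·s² + (1/52 − 1)·s + 3/4 = 0
  3/13·s² − (3/4 + 3/13)·s + 3/4 = 0
which factors as (s − 1)·(3/13·s − 3/4) = 0, giving roots s = 1 and s = (3/4)/(3/13) = 13/4. Since 13/4 ≥ 1, the smallest root in [0, 1] is s = 1.)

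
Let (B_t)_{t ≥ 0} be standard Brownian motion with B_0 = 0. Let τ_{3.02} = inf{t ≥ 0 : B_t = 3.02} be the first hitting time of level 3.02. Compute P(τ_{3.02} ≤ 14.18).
P(τ_{3.02} ≤ 14.18) = 2(1 − Φ(3.02/√14.18)) = 2(1 − Φ(0.8020)) ≈ 0.4226

By the reflection principle for standard BM, P(τ_b ≤ t) = 2 · P(B_t ≥ b). Since B_t ~ N(0, t), P(B_t ≥ 3.02) = 1 − Φ(3.02/√t) = 1 − Φ(3.02/√14.18) = 1 − Φ(0.8020) ≈ 0.21128. Doubling: P(τ_{3.02} ≤ 14.18) ≈ 2 · 0.21128 = 0.42256 ≈ 0.4226.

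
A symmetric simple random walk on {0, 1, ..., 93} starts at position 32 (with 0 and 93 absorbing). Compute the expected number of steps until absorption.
E[τ | X_0 = 32] = 1952

Let v_k = E[τ | X_0 = k]. Boundary: v_0 = v_93 = 0. Recurrence: v_k = 1 + (v_{k-1} + v_{k+1})/2 for 1 ≤ k ≤ 92. The particular solution to v_k − (v_{k-1} + v_{k+1})/2 = 1 is v_k = −k^2. Adding homogeneous solution A + B k and matching boundaries gives v_k = k (93 − k). Substituting k = 32: v_32 = 32 · 61 = 1952.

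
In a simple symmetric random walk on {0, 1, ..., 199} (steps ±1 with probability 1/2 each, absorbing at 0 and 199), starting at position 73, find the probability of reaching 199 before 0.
P(hit 199 before 0) = 73/199

Let u_k = P(hit 199 before 0 | start at k). Then u_0 = 0, u_199 = 1, and u_k = u_{k-1}/2 + u_{k+1}/2 for 1 ≤ k ≤ 198. This harmonic recurrence is solved by u_k = k/199, giving u_73 = 73/199.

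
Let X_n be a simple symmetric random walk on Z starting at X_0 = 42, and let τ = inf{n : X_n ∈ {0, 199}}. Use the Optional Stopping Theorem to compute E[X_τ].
E[X_τ] = 42

X_n is a martingale and τ is a bounded-mean stopping time (indeed τ is finite a.s. with bounded expectation since the walk is in a bounded region). By the OST, E[X_τ] = E[X_0] = 42. Equivalently: E[X_τ] = 199 · P(hit 199 first) + 0 · P(hit 0 first) = 199 · (42/199) = 42.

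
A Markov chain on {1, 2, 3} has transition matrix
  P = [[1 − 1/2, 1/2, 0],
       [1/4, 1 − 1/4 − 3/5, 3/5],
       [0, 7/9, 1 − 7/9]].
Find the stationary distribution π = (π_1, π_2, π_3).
π = (35/159, 70/159, 18/53)

This is a birth-death chain on three states, which satisfies detailed balance: π_1 · P_{12} = π_2 · P_{21} and π_2 · P_{23} = π_3 · P_{32}.
From π_1 · 1/2 = π_2 · 1/4: π_2/π_1 = (1/2)/(1/4) = 2.
From π_2 · 3/5 = π_3 · 7/9: π_3/π_2 = (3/5)/(7/9) = 27/35.
Take π_1 proportional to 1; then unnormalized π = (1, 2, 54/35). Normalize by dividing by the sum 159/35:
  π = (35/159, 70/159, 18/53).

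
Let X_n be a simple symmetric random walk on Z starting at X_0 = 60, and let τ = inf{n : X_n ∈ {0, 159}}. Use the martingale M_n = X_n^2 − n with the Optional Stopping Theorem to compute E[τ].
E[τ] = 5940

M_n = X_n^2 − n is a martingale (since E[X_{n+1}^2 | F_n] = X_n^2 + 1). By OST (τ has finite mean in a bounded region), E[M_τ] = E[M_0] = X_0^2 − 0 = 60^2 = 3600. Also E[M_τ] = E[X_τ^2] − E[τ]. The walk exits at 0 or 159, with P(hit 159 first) = 60/159, so E[X_τ^2] = 159^2 · 60/159 + 0 = 9540. Thus E[τ] = E[X_τ^2] − E[M_τ] = 9540 − 3600 = 5940 = 60(159 − 60) = 5940.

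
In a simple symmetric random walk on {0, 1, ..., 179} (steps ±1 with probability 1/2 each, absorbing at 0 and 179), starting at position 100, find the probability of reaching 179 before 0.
P(hit 179 before 0) = 100/179

Let u_k = P(hit 179 before 0 | start at k). Then u_0 = 0, u_179 = 1, and u_k = u_{k-1}/2 + u_{k+1}/2 for 1 ≤ k ≤ 178. This harmonic recurrence is solved by u_k = k/179, giving u_100 = 100/179.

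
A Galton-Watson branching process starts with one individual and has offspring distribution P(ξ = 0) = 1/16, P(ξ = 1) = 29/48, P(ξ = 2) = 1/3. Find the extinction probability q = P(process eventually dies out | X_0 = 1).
q = 3/16

The pgf is f(s) = 1/16 + 29/48·s + 1/3·s². The extinction probability q is the smallest fixed point of f in [0, 1]. Setting s = f(s):
  1/3·s² + (29/48 − 1)·s + 1/16 = 0
  1/3·s² − (1/16 + 1/3)·s + 1/16 = 0
which factors as (s − 1)·(1/3·s − 1/16) = 0, giving roots s = 1 and s = (1/16)/(1/3) = 3/16.
Mean offspring μ = 29/48 + 2·1/3 = 61/48 > 1 (supercritical), so q < 1. The extinction probability is the smaller root: q = (1/16)/(1/3) = 3/16.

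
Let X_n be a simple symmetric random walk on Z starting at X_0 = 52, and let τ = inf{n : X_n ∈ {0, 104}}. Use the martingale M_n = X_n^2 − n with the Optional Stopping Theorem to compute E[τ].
E[τ] = 2704

M_n = X_n^2 − n is a martingale (since E[X_{n+1}^2 | F_n] = X_n^2 + 1). By OST (τ has finite mean in a bounded region), E[M_τ] = E[M_0] = X_0^2 − 0 = 52^2 = 2704. Also E[M_τ] = E[X_τ^2] − E[τ]. The walk exits at 0 or 104, with P(hit 104 first) = 52/104, so E[X_τ^2] = 104^2 · 52/104 + 0 = 5408. Thus E[τ] = E[X_τ^2] − E[M_τ] = 5408 − 2704 = 2704 = 52(104 − 52) = 2704.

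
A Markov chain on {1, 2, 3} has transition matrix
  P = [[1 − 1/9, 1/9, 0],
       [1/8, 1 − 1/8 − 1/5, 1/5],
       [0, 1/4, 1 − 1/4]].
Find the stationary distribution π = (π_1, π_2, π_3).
π = (5/13, 40/117, 32/117)

This is a birth-death chain on three states, which satisfies detailed balance: π_1 · P_{12} = π_2 · P_{21} and π_2 · P_{23} = π_3 · P_{32}.
From π_1 · 1/9 = π_2 · 1/8: π_2/π_1 = (1/9)/(1/8) = 8/9.
From π_2 · 1/5 = π_3 · 1/4: π_3/π_2 = (1/5)/(1/4) = 4/5.
Take π_1 proportional to 1; then unnormalized π = (1, 8/9, 32/45). Normalize by dividing by the sum 13/5:
  π = (5/13, 40/117, 32/117).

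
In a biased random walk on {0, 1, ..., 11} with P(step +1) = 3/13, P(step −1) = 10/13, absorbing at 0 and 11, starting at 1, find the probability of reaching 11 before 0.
P(hit 11 before 0) = (1 − (10/3)^1) / (1 − (10/3)^11) = 59049/14285688979

Let u_k denote P(reach 11 before 0 | start at k). Boundary: u_0 = 0, u_11 = 1. Recurrence: u_k = 3/13·u_{k+1} + 10/13·u_{k-1} for 1 ≤ k ≤ 10. Try u_k = A + B·r^k with r = q/p = (10/13)/(3/13) = 10/3. Substitution satisfies the recurrence; boundary conditions give:
  u_k = (1 − r^k) / (1 − r^N) = (1 − (10/3)^1) / (1 − (10/3)^11) = 59049/14285688979.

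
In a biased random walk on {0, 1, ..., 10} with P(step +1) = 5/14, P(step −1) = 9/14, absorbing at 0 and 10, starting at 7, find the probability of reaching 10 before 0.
P(hit 10 before 0) = (1 − (9/5)^7) / (1 − (9/5)^10) = 147026375/869254694

Let u_k denote P(reach 10 before 0 | start at k). Boundary: u_0 = 0, u_10 = 1. Recurrence: u_k = 5/14·u_{k+1} + 9/14·u_{k-1} for 1 ≤ k ≤ 9. Try u_k = A + B·r^k with r = q/p = (9/14)/(5/14) = 9/5. Substitution satisfies the recurrence; boundary conditions give:
  u_k = (1 − r^k) / (1 − r^N) = (1 − (9/5)^7) / (1 − (9/5)^10) = 147026375/869254694.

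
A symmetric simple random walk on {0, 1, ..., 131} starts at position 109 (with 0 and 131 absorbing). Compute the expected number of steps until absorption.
E[τ | X_0 = 109] = 2398

Let v_k = E[τ | X_0 = k]. Boundary: v_0 = v_131 = 0. Recurrence: v_k = 1 + (v_{k-1} + v_{k+1})/2 for 1 ≤ k ≤ 130. The particular solution to v_k − (v_{k-1} + v_{k+1})/2 = 1 is v_k = −k^2. Adding homogeneous solution A + B k and matching boundaries gives v_k = k (131 − k). Substituting k = 109: v_109 = 109 · 22 = 2398.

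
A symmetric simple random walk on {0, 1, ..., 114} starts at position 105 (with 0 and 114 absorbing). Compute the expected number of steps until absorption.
E[τ | X_0 = 105] = 945

Let v_k = E[τ | X_0 = k]. Boundary: v_0 = v_114 = 0. Recurrence: v_k = 1 + (v_{k-1} + v_{k+1})/2 for 1 ≤ k ≤ 113. The particular solution to v_k − (v_{k-1} + v_{k+1})/2 = 1 is v_k = −k^2. Adding homogeneous solution A + B k and matching boundaries gives v_k = k (114 − k). Substituting k = 105: v_105 = 105 · 9 = 945.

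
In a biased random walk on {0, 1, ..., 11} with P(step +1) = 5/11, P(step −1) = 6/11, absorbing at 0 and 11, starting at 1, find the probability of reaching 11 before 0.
P(hit 11 before 0) = (1 − (6/5)^1) / (1 − (6/5)^11) = 9765625/313968931

Let u_k denote P(reach 11 before 0 | start at k). Boundary: u_0 = 0, u_11 = 1. Recurrence: u_k = 5/11·u_{k+1} + 6/11·u_{k-1} for 1 ≤ k ≤ 10. Try u_k = A + B·r^k with r = q/p = (6/11)/(5/11) = 6/5. Substitution satisfies the recurrence; boundary conditions give:
  u_k = (1 − r^k) / (1 − r^N) = (1 − (6/5)^1) / (1 − (6/5)^11) = 9765625/313968931.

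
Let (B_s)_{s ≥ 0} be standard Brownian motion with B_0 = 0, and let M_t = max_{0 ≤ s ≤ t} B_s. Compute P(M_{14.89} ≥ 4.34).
P(M_{14.89} ≥ 4.34) = 2·P(B_{14.89} ≥ 4.34) = 2(1 − Φ(4.34/√14.89)) ≈ 0.2607

By the reflection principle for Brownian motion, P(M_t ≥ a) = 2 · P(B_t ≥ a) for a ≥ 0. Since B_t ~ N(0, t), P(B_t ≥ 4.34) = 1 − Φ(4.34/√t) = 1 − Φ(4.34/√14.89) = 1 − Φ(1.1247). So
  P(M_{14.89} ≥ 4.34) = 2(1 − Φ(1.1247)) ≈ 0.2607.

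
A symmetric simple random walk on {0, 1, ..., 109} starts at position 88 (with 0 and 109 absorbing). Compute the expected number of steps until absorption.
E[τ | X_0 = 88] = 1848

Let v_k = E[τ | X_0 = k]. Boundary: v_0 = v_109 = 0. Recurrence: v_k = 1 + (v_{k-1} + v_{k+1})/2 for 1 ≤ k ≤ 108. The particular solution to v_k − (v_{k-1} + v_{k+1})/2 = 1 is v_k = −k^2. Adding homogeneous solution A + B k and matching boundaries gives v_k = k (109 − k). Substituting k = 88: v_88 = 88 · 21 = 1848.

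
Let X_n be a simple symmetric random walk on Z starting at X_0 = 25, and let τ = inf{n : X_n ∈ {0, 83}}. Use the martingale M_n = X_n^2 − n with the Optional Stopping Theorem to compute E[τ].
E[τ] = 1450

M_n = X_n^2 − n is a martingale (since E[X_{n+1}^2 | F_n] = X_n^2 + 1). By OST (τ has finite mean in a bounded region), E[M_τ] = E[M_0] = X_0^2 − 0 = 25^2 = 625. Also E[M_τ] = E[X_τ^2] − E[τ]. The walk exits at 0 or 83, with P(hit 83 first) = 25/83, so E[X_τ^2] = 83^2 · 25/83 + 0 = 2075. Thus E[τ] = E[X_τ^2] − E[M_τ] = 2075 − 625 = 1450 = 25(83 − 25) = 1450.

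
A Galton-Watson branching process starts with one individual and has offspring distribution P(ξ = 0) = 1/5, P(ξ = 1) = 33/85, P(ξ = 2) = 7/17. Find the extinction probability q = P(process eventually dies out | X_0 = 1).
q = 17/35

The pgf is f(s) = 1/5 + 33/85·s + 7/17·s². The extinction probability q is the smallest fixed point of f in [0, 1]. Setting s = f(s):
  7/17·s² + (33/85 − 1)·s + 1/5 = 0
  7/17·s² − (1/5 + 7/17)·s + 1/5 = 0
which factors as (s − 1)·(7/17·s − 1/5) = 0, giving roots s = 1 and s = (1/5)/(7/17) = 17/35.
Mean offspring μ = 33/85 + 2·7/17 = 103/85 > 1 (supercritical), so q < 1. The extinction probability is the smaller root: q = (1/5)/(7/17) = 17/35.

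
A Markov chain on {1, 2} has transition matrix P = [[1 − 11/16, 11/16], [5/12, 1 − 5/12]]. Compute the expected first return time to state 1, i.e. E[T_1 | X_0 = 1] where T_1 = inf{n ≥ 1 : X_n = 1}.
E[T_1 | X_0 = 1] = 1/π_1 = 53/20

For an irreducible recurrent Markov chain with stationary distribution π, E[T_i | X_0 = i] = 1/π_i (Kac's formula). Here π_1 = (5/12)/(11/16 + 5/12) = (5/12)/(53/48) = 20/53, so E[T_1 | X_0 = 1] = 1/π_1 = (11/16 + 5/12)/(5/12) = (53/48)/(5/12) = 53/20.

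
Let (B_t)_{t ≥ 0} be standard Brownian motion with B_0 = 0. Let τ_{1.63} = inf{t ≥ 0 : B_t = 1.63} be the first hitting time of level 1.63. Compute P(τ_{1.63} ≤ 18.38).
P(τ_{1.63} ≤ 18.38) = 2(1 − Φ(1.63/√18.38)) = 2(1 − Φ(0.3802)) ≈ 0.7038

By the reflection principle for standard BM, P(τ_b ≤ t) = 2 · P(B_t ≥ b). Since B_t ~ N(0, t), P(B_t ≥ 1.63) = 1 − Φ(1.63/√t) = 1 − Φ(1.63/√18.38) = 1 − Φ(0.3802) ≈ 0.35190. Doubling: P(τ_{1.63} ≤ 18.38) ≈ 2 · 0.35190 = 0.70380 ≈ 0.7038.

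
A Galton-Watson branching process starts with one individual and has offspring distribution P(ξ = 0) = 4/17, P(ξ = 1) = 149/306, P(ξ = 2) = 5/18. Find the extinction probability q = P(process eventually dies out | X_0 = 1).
q = 72/85

The pgf is f(s) = 4/17 + 149/306·s + 5/18·s². The extinction probability q is the smallest fixed point of f in [0, 1]. Setting s = f(s):
  5/18·s² + (149/306 − 1)·s + 4/17 = 0
  5/18·s² − (4/17 + 5/18)·s + 4/17 = 0
which factors as (s − 1)·(5/18·s − 4/17) = 0, giving roots s = 1 and s = (4/17)/(5/18) = 72/85.
Mean offspring μ = 149/306 + 2·5/18 = 319/306 > 1 (supercritical), so q < 1. The extinction probability is the smaller root: q = (4/17)/(5/18) = 72/85.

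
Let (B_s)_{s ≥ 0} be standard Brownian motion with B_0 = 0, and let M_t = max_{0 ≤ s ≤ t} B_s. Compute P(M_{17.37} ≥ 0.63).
P(M_{17.37} ≥ 0.63) = 2·P(B_{17.37} ≥ 0.63) = 2(1 − Φ(0.63/√17.37)) ≈ 0.8798

By the reflection principle for Brownian motion, P(M_t ≥ a) = 2 · P(B_t ≥ a) for a ≥ 0. Since B_t ~ N(0, t), P(B_t ≥ 0.63) = 1 − Φ(0.63/√t) = 1 − Φ(0.63/√17.37) = 1 − Φ(0.1512). So
  P(M_{17.37} ≥ 0.63) = 2(1 − Φ(0.1512)) ≈ 0.8798.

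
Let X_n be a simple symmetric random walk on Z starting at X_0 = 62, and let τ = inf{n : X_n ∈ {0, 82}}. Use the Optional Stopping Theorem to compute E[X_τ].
E[X_τ] = 62

X_n is a martingale and τ is a bounded-mean stopping time (indeed τ is finite a.s. with bounded expectation since the walk is in a bounded region). By the OST, E[X_τ] = E[X_0] = 62. Equivalently: E[X_τ] = 82 · P(hit 82 first) + 0 · P(hit 0 first) = 82 · (62/82) = 62.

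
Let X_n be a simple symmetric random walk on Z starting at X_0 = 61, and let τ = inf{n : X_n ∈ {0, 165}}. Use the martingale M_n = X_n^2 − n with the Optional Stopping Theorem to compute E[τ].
E[τ] = 6344

M_n = X_n^2 − n is a martingale (since E[X_{n+1}^2 | F_n] = X_n^2 + 1). By OST (τ has finite mean in a bounded region), E[M_τ] = E[M_0] = X_0^2 − 0 = 61^2 = 3721. Also E[M_τ] = E[X_τ^2] − E[τ]. The walk exits at 0 or 165, with P(hit 165 first) = 61/165, so E[X_τ^2] = 165^2 · 61/165 + 0 = 10065. Thus E[τ] = E[X_τ^2] − E[M_τ] = 10065 − 3721 = 6344 = 61(165 − 61) = 6344.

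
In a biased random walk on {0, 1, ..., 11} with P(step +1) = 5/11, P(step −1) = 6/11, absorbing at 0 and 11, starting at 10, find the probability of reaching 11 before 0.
P(hit 11 before 0) = (1 − (6/5)^10) / (1 − (6/5)^11) = 253502755/313968931

Let u_k denote P(reach 11 before 0 | start at k). Boundary: u_0 = 0, u_11 = 1. Recurrence: u_k = 5/11·u_{k+1} + 6/11·u_{k-1} for 1 ≤ k ≤ 10. Try u_k = A + B·r^k with r = q/p = (6/11)/(5/11) = 6/5. Substitution satisfies the recurrence; boundary conditions give:
  u_k = (1 − r^k) / (1 − r^N) = (1 − (6/5)^10) / (1 − (6/5)^11) = 253502755/313968931.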